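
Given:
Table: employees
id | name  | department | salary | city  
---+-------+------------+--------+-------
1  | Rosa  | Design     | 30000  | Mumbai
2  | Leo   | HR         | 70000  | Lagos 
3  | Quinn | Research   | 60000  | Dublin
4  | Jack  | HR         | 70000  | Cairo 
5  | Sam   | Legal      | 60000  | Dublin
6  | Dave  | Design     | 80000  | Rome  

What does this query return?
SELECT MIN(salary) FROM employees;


Salaries: 30000, 70000, 60000, 70000, 60000, 80000
MIN = 30000

30000


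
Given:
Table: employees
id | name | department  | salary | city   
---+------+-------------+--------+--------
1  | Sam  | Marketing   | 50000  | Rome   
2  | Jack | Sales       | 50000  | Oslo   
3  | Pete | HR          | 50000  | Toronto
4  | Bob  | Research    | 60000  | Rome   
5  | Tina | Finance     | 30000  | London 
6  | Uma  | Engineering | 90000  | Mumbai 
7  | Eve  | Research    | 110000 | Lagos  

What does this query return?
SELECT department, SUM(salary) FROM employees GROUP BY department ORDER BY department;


Summing salary within each department:
  Engineering: 90000 = 90000
  Finance: 30000 = 30000
  HR: 50000 = 50000
  Marketing: 50000 = 50000
  Research: 60000 + 110000 = 170000
  Sales: 50000 = 50000


6 groups:
Engineering, 90000
Finance, 30000
HR, 50000
Marketing, 50000
Research, 170000
Sales, 50000


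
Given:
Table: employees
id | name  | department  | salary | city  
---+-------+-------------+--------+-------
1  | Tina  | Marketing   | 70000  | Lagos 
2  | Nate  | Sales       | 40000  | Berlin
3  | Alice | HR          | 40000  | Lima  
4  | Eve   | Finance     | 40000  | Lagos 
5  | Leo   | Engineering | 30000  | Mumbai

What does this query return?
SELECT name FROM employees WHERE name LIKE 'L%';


LIKE 'L%' matches names starting with 'L'
Matching: 1

1 rows:
Leo


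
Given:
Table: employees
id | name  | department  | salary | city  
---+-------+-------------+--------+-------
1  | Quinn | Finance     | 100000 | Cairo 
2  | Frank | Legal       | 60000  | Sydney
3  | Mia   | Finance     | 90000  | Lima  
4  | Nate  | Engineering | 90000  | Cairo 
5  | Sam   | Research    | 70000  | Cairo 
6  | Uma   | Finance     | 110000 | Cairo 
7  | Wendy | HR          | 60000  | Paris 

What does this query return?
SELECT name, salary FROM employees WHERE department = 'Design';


Filtering: department = 'Design'
Matching rows: 0

Empty result set (0 rows)


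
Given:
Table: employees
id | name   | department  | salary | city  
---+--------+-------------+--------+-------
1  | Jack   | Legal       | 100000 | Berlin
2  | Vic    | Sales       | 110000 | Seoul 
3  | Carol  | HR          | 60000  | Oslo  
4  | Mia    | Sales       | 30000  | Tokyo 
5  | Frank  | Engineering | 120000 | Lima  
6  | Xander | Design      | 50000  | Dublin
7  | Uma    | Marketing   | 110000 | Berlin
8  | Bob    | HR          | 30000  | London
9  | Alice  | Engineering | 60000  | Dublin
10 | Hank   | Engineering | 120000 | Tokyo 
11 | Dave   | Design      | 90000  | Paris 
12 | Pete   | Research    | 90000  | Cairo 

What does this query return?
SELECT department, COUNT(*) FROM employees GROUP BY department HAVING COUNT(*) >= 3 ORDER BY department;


Groups with count >= 3:
  Engineering: 3 -> PASS
  Design: 2 -> filtered out
  HR: 2 -> filtered out
  Legal: 1 -> filtered out
  Marketing: 1 -> filtered out
  Research: 1 -> filtered out
  Sales: 2 -> filtered out


1 groups:
Engineering, 3


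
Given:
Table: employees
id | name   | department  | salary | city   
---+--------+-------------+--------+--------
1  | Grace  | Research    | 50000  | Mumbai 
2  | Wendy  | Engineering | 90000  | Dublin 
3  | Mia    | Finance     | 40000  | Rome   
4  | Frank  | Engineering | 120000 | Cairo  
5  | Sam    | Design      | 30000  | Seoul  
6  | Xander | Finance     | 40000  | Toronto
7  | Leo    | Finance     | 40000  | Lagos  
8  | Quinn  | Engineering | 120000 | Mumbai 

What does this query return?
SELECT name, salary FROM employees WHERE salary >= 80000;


Filtering: salary >= 80000
Matching: 3 rows

3 rows:
Wendy, 90000
Frank, 120000
Quinn, 120000


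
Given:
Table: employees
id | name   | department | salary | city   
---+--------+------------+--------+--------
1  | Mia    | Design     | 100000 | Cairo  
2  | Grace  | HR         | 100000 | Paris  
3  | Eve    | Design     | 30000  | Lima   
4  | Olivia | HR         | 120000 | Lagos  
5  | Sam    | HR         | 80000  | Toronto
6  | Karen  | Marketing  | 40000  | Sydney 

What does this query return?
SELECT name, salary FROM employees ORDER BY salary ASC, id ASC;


Sorting by salary ASC, then id ASC for ties

6 rows:
Eve, 30000
Karen, 40000
Sam, 80000
Mia, 100000
Grace, 100000
Olivia, 120000


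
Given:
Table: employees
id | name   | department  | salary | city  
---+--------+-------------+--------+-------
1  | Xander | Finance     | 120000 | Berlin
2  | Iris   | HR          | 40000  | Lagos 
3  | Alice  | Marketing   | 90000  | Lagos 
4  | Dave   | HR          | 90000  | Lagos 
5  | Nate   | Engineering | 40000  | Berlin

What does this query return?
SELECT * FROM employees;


SELECT * returns all 5 rows with all columns

5 rows:
1, Xander, Finance, 120000, Berlin
2, Iris, HR, 40000, Lagos
3, Alice, Marketing, 90000, Lagos
4, Dave, HR, 90000, Lagos
5, Nate, Engineering, 40000, Berlin


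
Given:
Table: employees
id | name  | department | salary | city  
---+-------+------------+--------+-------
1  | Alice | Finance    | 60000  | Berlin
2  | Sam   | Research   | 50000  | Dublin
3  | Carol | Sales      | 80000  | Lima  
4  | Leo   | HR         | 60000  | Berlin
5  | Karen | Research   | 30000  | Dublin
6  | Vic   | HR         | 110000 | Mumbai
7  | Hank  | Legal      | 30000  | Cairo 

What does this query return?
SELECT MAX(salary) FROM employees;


Salaries: 60000, 50000, 80000, 60000, 30000, 110000, 30000
MAX = 110000

110000


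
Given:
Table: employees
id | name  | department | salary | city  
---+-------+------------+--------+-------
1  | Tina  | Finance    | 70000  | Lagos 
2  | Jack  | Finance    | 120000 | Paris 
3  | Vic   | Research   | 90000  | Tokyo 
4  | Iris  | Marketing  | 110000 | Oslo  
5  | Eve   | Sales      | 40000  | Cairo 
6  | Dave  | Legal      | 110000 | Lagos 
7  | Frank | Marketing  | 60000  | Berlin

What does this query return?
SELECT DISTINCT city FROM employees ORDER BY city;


All 'city' values (row order): Lagos, Paris, Tokyo, Oslo, Cairo, Lagos, Berlin
Removing duplicates leaves 6 unique value(s).

6 values:
Berlin
Cairo
Lagos
Oslo
Paris
Tokyo


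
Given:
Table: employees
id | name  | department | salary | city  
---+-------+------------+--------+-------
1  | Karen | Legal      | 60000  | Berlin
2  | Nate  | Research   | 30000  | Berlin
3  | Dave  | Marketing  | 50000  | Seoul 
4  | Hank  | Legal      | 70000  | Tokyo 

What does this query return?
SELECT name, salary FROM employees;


Projecting columns: name, salary

4 rows:
Karen, 60000
Nate, 30000
Dave, 50000
Hank, 70000


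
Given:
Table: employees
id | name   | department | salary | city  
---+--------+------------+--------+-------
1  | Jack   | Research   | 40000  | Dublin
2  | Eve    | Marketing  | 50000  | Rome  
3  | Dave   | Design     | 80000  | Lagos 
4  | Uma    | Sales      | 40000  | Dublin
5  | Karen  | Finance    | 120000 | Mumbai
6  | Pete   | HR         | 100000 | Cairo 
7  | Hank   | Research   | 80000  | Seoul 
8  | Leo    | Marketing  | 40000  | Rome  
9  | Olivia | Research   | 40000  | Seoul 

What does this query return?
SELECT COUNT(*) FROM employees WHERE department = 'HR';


Counting rows where department = 'HR'
  Pete -> MATCH


1


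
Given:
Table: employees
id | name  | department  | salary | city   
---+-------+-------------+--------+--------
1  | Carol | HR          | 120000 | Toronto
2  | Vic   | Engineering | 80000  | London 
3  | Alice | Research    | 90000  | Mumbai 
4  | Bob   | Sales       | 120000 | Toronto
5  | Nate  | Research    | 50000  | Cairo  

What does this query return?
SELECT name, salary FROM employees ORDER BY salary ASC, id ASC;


Sorting by salary ASC, then id ASC for ties

5 rows:
Nate, 50000
Vic, 80000
Alice, 90000
Carol, 120000
Bob, 120000


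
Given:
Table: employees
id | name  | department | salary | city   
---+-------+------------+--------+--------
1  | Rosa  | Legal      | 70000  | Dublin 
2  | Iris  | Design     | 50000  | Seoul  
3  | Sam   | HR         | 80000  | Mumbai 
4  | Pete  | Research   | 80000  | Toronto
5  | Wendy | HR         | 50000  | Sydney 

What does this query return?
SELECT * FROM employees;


SELECT * returns all 5 rows with all columns

5 rows:
1, Rosa, Legal, 70000, Dublin
2, Iris, Design, 50000, Seoul
3, Sam, HR, 80000, Mumbai
4, Pete, Research, 80000, Toronto
5, Wendy, HR, 50000, Sydney


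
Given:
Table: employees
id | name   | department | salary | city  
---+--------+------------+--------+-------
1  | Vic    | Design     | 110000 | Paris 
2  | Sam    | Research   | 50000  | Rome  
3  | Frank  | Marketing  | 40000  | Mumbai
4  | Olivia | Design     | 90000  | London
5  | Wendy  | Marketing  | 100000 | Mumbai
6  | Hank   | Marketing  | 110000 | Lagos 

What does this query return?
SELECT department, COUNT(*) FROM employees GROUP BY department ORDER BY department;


Assigning each row to its department group:
  Vic -> Design
  Sam -> Research
  Frank -> Marketing
  Olivia -> Design
  Wendy -> Marketing
  Hank -> Marketing


3 groups:
Design, 2
Marketing, 3
Research, 1


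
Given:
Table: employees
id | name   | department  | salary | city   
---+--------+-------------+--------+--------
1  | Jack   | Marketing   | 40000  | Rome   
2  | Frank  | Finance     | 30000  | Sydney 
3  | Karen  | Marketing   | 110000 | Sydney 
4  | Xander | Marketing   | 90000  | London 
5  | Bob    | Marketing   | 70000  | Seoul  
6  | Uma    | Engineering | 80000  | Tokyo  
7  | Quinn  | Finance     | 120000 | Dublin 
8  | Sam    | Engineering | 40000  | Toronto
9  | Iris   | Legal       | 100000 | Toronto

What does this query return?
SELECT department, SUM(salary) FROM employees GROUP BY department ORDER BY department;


Summing salary within each department:
  Engineering: 80000 + 40000 = 120000
  Finance: 30000 + 120000 = 150000
  Legal: 100000 = 100000
  Marketing: 40000 + 110000 + 90000 + 70000 = 310000


4 groups:
Engineering, 120000
Finance, 150000
Legal, 100000
Marketing, 310000


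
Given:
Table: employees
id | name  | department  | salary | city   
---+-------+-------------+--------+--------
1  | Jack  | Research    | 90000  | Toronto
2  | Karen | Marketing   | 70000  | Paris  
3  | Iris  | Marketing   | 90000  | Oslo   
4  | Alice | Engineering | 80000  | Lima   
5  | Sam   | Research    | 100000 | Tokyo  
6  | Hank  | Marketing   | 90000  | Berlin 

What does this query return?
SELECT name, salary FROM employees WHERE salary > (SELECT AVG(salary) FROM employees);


Subquery: AVG(salary) = 86666.67
Filtering: salary > 86666.67
  Jack (90000) -> MATCH
  Iris (90000) -> MATCH
  Sam (100000) -> MATCH
  Hank (90000) -> MATCH


4 rows:
Jack, 90000
Iris, 90000
Sam, 100000
Hank, 90000


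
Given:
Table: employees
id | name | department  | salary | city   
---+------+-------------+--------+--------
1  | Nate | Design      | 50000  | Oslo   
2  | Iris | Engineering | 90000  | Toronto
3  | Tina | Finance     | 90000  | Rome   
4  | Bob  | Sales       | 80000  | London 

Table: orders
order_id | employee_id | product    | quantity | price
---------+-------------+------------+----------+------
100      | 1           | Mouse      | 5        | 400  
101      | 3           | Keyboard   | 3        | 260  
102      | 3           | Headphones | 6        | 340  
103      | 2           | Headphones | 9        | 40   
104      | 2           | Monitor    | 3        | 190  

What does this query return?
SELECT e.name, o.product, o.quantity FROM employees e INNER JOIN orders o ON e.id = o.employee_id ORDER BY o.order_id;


Joining employees.id = orders.employee_id:
  employee Nate (id=1) -> order Mouse
  employee Tina (id=3) -> order Keyboard
  employee Tina (id=3) -> order Headphones
  employee Iris (id=2) -> order Headphones
  employee Iris (id=2) -> order Monitor


5 rows:
Nate, Mouse, 5
Tina, Keyboard, 3
Tina, Headphones, 6
Iris, Headphones, 9
Iris, Monitor, 3


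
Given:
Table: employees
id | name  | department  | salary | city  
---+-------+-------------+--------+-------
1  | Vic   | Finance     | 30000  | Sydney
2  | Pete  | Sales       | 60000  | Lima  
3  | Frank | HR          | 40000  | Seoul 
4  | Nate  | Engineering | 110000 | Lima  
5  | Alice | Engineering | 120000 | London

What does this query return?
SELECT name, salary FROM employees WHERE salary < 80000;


Filtering: salary < 80000
Matching: 3 rows

3 rows:
Vic, 30000
Pete, 60000
Frank, 40000


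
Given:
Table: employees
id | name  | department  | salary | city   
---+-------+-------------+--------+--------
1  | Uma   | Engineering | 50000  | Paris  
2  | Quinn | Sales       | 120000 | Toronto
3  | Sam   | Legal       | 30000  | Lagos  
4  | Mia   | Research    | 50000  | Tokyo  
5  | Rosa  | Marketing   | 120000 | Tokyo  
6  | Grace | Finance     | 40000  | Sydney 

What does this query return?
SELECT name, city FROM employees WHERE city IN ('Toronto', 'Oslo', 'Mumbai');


Filtering: city IN ('Toronto', 'Oslo', 'Mumbai')
Matching: 1 rows

1 rows:
Quinn, Toronto


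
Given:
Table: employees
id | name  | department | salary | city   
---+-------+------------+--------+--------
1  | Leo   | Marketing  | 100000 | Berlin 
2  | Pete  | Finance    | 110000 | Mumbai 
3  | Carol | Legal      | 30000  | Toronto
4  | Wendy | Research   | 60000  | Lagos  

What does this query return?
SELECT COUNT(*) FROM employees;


COUNT(*) counts all rows

4


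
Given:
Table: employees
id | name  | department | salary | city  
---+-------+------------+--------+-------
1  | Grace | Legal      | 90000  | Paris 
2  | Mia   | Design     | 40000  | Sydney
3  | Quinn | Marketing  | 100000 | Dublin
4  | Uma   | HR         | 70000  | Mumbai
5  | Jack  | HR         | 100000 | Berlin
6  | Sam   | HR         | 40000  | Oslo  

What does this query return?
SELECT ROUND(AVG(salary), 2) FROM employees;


SUM(salary) = 440000
COUNT = 6
ROUND(AVG, 2) = ROUND(440000 / 6, 2) = 73333.33

73333.33


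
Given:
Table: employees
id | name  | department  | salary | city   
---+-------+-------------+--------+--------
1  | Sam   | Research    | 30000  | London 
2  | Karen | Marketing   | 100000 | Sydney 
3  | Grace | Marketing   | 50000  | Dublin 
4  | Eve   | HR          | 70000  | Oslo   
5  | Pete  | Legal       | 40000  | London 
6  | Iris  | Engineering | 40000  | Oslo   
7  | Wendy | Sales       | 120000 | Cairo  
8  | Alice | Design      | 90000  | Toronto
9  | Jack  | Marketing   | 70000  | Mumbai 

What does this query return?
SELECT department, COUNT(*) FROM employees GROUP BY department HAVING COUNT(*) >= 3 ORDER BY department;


Groups with count >= 3:
  Marketing: 3 -> PASS
  Design: 1 -> filtered out
  Engineering: 1 -> filtered out
  HR: 1 -> filtered out
  Legal: 1 -> filtered out
  Research: 1 -> filtered out
  Sales: 1 -> filtered out


1 groups:
Marketing, 3


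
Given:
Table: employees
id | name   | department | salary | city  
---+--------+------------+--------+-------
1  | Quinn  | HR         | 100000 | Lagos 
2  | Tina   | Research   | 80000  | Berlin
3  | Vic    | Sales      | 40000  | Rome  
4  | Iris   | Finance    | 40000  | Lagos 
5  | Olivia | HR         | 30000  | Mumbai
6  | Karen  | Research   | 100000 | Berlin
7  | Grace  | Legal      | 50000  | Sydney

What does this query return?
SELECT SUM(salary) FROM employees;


SUM(salary) = 100000 + 80000 + 40000 + 40000 + 30000 + 100000 + 50000 = 440000

440000


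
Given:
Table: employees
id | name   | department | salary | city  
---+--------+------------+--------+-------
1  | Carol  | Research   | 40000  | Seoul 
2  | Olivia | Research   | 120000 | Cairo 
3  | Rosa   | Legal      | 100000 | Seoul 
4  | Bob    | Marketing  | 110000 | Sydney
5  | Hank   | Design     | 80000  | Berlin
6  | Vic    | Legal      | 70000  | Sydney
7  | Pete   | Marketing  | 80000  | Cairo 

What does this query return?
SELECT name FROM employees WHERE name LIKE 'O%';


LIKE 'O%' matches names starting with 'O'
Matching: 1

1 rows:
Olivia


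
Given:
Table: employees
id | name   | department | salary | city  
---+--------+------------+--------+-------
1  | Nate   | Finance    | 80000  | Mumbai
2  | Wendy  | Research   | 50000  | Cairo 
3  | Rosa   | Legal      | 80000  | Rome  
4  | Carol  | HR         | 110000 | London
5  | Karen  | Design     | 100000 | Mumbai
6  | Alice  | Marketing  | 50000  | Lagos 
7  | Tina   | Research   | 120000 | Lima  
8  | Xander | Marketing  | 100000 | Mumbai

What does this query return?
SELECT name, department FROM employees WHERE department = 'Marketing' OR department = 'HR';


Filtering: department = 'Marketing' OR 'HR'
Matching: 3 rows

3 rows:
Carol, HR
Alice, Marketing
Xander, Marketing


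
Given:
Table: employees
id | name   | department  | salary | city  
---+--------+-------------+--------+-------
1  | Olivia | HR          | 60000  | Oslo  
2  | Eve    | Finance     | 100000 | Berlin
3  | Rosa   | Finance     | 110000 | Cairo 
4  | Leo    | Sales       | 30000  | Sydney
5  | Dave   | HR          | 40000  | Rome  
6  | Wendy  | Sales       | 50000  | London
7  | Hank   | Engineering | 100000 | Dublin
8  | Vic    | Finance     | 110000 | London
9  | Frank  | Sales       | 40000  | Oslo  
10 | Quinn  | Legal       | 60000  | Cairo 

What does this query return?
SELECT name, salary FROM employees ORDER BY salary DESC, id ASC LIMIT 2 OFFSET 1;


Sort by salary DESC (id ASC tiebreak), then skip 1 and take 2
Rows 2 through 3

2 rows:
Vic, 110000
Eve, 100000


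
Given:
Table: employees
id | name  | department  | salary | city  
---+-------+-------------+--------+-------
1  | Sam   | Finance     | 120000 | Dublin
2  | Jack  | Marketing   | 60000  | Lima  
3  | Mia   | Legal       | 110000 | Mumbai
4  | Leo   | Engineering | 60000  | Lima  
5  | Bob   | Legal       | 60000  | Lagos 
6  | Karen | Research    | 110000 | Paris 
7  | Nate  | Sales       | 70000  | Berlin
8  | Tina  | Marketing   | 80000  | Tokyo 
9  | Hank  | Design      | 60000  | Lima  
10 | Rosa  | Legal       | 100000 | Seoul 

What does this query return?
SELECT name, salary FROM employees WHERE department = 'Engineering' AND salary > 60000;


Filtering: department = 'Engineering' AND salary > 60000
Matching: 0 rows

Empty result set (0 rows)


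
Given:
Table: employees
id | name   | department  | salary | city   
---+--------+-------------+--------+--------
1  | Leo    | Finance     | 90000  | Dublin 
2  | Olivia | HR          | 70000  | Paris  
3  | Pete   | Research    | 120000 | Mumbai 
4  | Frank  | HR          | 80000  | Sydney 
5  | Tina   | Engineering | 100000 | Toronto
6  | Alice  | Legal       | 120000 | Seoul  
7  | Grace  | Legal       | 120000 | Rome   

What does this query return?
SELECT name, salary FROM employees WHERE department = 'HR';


Filtering: department = 'HR'
Matching rows: 2

2 rows:
Olivia, 70000
Frank, 80000


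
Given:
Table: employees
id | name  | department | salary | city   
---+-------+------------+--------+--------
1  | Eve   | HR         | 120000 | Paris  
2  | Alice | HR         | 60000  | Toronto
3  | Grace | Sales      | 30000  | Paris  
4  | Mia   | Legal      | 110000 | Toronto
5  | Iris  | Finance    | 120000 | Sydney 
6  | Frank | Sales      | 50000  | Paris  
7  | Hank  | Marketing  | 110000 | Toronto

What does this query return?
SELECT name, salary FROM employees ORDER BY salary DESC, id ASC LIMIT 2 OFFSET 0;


Sort by salary DESC (id ASC tiebreak), then skip 0 and take 2
Rows 1 through 2

2 rows:
Eve, 120000
Iris, 120000


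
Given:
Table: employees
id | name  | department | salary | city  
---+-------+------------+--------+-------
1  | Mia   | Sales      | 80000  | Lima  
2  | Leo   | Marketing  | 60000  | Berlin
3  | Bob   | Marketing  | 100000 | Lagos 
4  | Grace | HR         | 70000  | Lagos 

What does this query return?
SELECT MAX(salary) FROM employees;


Salaries: 80000, 60000, 100000, 70000
MAX = 100000

100000


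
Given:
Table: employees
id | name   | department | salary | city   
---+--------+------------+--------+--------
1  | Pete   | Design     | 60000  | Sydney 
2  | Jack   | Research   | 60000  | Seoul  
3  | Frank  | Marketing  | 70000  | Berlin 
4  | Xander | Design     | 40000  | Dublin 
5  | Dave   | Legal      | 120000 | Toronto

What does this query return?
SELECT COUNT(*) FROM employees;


COUNT(*) counts all rows

5


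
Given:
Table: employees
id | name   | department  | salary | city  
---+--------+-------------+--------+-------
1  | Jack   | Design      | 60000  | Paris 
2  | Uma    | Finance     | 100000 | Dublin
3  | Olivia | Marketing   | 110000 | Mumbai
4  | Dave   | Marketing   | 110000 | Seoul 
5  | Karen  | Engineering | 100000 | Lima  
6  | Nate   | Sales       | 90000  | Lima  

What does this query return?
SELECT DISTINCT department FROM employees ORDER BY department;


All 'department' values (row order): Design, Finance, Marketing, Marketing, Engineering, Sales
Removing duplicates leaves 5 unique value(s).

5 values:
Design
Engineering
Finance
Marketing
Sales


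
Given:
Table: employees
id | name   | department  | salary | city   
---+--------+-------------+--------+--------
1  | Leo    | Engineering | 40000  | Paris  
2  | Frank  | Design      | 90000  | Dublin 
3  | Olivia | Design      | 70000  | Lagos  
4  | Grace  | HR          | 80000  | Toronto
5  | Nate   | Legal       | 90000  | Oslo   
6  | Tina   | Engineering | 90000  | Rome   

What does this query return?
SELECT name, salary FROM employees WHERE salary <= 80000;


Filtering: salary <= 80000
Matching: 3 rows

3 rows:
Leo, 40000
Olivia, 70000
Grace, 80000


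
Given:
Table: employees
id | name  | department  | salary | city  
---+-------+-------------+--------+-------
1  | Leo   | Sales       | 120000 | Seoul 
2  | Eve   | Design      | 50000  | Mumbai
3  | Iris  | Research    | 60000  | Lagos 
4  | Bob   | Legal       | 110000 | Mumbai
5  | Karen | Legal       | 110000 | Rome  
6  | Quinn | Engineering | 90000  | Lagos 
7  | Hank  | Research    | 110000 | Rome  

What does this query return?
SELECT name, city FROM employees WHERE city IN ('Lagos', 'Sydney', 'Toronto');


Filtering: city IN ('Lagos', 'Sydney', 'Toronto')
Matching: 2 rows

2 rows:
Iris, Lagos
Quinn, Lagos


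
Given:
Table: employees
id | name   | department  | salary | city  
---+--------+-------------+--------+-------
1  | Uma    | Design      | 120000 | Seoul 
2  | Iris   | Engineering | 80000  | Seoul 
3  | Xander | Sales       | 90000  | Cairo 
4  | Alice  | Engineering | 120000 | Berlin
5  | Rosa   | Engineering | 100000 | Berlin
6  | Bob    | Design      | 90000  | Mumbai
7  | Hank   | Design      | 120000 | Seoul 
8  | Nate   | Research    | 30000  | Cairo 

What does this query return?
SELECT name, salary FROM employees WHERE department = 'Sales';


Filtering: department = 'Sales'
Matching rows: 1

1 rows:
Xander, 90000


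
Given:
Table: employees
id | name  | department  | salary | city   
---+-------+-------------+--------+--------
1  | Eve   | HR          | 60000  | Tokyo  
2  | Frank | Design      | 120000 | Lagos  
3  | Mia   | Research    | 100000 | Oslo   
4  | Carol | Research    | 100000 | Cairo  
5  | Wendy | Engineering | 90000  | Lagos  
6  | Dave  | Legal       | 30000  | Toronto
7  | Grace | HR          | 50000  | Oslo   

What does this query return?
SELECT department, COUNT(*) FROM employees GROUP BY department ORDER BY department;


Assigning each row to its department group:
  Eve -> HR
  Frank -> Design
  Mia -> Research
  Carol -> Research
  Wendy -> Engineering
  Dave -> Legal
  Grace -> HR


5 groups:
Design, 1
Engineering, 1
HR, 2
Legal, 1
Research, 2


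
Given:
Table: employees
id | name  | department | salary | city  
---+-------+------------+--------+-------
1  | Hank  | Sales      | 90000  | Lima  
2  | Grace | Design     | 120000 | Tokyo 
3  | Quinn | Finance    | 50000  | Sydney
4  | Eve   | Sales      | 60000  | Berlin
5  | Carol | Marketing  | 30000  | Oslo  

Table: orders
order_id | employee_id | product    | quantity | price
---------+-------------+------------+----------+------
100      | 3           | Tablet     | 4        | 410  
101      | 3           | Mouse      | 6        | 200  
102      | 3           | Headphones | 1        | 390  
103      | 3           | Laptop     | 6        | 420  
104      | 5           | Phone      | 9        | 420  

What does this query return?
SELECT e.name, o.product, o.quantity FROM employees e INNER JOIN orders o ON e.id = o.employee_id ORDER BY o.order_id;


Joining employees.id = orders.employee_id:
  employee Quinn (id=3) -> order Tablet
  employee Quinn (id=3) -> order Mouse
  employee Quinn (id=3) -> order Headphones
  employee Quinn (id=3) -> order Laptop
  employee Carol (id=5) -> order Phone


5 rows:
Quinn, Tablet, 4
Quinn, Mouse, 6
Quinn, Headphones, 1
Quinn, Laptop, 6
Carol, Phone, 9


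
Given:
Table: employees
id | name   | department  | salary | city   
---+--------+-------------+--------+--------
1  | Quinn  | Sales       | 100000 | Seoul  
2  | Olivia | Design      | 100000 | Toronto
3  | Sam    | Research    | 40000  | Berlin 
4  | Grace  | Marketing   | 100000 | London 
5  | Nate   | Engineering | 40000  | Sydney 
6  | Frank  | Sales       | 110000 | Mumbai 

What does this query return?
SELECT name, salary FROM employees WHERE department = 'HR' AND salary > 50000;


Filtering: department = 'HR' AND salary > 50000
Matching: 0 rows

Empty result set (0 rows)


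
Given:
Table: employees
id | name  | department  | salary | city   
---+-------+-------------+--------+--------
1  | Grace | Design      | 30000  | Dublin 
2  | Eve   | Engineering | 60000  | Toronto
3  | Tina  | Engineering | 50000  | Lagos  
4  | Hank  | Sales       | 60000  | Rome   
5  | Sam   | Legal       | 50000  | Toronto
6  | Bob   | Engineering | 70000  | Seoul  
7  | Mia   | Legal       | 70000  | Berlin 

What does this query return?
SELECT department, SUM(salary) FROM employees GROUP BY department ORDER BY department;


Summing salary within each department:
  Design: 30000 = 30000
  Engineering: 60000 + 50000 + 70000 = 180000
  Legal: 50000 + 70000 = 120000
  Sales: 60000 = 60000


4 groups:
Design, 30000
Engineering, 180000
Legal, 120000
Sales, 60000


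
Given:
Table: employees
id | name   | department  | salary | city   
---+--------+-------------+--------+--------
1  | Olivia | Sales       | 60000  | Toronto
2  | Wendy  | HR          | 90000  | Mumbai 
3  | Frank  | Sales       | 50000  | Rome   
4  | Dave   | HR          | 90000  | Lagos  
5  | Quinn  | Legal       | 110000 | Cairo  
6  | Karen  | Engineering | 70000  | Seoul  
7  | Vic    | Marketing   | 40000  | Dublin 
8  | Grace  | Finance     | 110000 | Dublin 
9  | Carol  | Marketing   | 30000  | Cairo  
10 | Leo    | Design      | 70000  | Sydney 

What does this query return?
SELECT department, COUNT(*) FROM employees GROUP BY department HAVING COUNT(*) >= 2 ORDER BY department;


Groups with count >= 2:
  HR: 2 -> PASS
  Marketing: 2 -> PASS
  Sales: 2 -> PASS
  Design: 1 -> filtered out
  Engineering: 1 -> filtered out
  Finance: 1 -> filtered out
  Legal: 1 -> filtered out


3 groups:
HR, 2
Marketing, 2
Sales, 2


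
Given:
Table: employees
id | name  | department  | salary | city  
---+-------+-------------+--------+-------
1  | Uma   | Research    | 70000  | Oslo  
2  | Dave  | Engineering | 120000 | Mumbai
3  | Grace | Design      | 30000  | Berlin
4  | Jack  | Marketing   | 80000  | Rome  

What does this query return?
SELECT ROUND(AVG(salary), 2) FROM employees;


SUM(salary) = 300000
COUNT = 4
ROUND(AVG, 2) = ROUND(300000 / 4, 2) = 75000.0

75000.0


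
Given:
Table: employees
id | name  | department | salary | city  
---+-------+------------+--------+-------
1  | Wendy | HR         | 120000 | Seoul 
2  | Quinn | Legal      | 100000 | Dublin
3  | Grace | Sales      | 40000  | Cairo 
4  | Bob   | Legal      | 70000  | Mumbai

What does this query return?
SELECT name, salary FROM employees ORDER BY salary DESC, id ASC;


Sorting by salary DESC, then id ASC for ties

4 rows:
Wendy, 120000
Quinn, 100000
Bob, 70000
Grace, 40000


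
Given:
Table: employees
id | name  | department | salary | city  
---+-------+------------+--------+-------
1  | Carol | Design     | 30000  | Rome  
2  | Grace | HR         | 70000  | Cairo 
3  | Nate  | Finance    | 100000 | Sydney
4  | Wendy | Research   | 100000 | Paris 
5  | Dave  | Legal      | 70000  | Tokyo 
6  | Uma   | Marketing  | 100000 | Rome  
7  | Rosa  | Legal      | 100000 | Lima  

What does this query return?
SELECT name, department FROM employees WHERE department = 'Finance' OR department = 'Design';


Filtering: department = 'Finance' OR 'Design'
Matching: 2 rows

2 rows:
Carol, Design
Nate, Finance


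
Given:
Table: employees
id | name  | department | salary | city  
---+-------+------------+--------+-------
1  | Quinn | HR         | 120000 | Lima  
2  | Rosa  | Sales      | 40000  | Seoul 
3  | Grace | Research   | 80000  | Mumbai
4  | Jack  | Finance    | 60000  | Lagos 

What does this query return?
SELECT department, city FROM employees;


Projecting columns: department, city

4 rows:
HR, Lima
Sales, Seoul
Research, Mumbai
Finance, Lagos


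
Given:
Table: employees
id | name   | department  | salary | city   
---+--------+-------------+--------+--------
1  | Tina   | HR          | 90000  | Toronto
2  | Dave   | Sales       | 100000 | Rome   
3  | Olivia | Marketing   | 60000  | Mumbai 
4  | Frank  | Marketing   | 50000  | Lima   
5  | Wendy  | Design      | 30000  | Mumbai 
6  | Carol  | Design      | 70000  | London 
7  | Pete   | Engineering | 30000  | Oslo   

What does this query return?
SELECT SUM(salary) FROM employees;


SUM(salary) = 90000 + 100000 + 60000 + 50000 + 30000 + 70000 + 30000 = 430000

430000


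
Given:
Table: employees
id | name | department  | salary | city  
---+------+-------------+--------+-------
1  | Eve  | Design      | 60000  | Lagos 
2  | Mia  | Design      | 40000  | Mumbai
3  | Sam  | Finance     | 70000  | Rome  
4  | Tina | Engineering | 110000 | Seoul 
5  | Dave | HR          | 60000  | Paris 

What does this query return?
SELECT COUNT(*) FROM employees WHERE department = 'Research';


Counting rows where department = 'Research'


0


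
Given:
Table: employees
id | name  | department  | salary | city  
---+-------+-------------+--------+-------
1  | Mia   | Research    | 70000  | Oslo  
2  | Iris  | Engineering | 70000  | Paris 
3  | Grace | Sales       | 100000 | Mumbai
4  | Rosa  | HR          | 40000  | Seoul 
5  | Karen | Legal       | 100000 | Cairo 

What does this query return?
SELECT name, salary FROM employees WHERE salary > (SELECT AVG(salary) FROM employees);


Subquery: AVG(salary) = 76000.0
Filtering: salary > 76000.0
  Grace (100000) -> MATCH
  Karen (100000) -> MATCH


2 rows:
Grace, 100000
Karen, 100000


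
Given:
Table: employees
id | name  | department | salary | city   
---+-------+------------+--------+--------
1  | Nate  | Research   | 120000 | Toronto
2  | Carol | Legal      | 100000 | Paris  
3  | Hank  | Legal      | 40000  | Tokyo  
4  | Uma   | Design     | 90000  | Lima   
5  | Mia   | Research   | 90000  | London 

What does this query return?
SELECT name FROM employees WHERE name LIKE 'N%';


LIKE 'N%' matches names starting with 'N'
Matching: 1

1 rows:
Nate


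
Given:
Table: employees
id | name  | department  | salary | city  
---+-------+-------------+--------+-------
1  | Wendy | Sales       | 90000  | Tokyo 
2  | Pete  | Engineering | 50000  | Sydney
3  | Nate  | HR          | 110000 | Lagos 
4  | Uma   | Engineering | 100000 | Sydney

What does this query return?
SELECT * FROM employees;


SELECT * returns all 4 rows with all columns

4 rows:
1, Wendy, Sales, 90000, Tokyo
2, Pete, Engineering, 50000, Sydney
3, Nate, HR, 110000, Lagos
4, Uma, Engineering, 100000, Sydney


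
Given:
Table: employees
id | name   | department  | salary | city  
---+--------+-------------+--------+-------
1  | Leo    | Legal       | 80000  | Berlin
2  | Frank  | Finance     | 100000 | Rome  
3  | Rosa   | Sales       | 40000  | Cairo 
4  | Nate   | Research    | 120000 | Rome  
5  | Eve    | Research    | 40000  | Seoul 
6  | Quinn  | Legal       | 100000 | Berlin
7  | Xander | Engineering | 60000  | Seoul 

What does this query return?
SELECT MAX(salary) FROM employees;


Salaries: 80000, 100000, 40000, 120000, 40000, 100000, 60000
MAX = 120000

120000


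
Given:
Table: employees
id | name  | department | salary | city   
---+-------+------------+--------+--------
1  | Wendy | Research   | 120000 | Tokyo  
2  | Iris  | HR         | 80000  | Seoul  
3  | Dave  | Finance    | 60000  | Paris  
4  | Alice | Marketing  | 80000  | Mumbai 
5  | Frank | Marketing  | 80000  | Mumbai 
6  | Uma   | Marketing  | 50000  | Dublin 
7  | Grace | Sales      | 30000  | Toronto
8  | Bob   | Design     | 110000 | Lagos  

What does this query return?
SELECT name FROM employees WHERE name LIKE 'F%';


LIKE 'F%' matches names starting with 'F'
Matching: 1

1 rows:
Frank


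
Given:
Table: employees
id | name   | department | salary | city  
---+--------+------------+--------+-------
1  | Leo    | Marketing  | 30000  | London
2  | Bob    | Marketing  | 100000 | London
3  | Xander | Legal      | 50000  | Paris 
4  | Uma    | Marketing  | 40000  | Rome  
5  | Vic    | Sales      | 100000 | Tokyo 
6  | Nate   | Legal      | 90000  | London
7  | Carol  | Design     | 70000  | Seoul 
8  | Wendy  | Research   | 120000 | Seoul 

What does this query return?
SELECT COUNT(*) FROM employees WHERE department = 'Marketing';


Counting rows where department = 'Marketing'
  Leo -> MATCH
  Bob -> MATCH
  Uma -> MATCH


3


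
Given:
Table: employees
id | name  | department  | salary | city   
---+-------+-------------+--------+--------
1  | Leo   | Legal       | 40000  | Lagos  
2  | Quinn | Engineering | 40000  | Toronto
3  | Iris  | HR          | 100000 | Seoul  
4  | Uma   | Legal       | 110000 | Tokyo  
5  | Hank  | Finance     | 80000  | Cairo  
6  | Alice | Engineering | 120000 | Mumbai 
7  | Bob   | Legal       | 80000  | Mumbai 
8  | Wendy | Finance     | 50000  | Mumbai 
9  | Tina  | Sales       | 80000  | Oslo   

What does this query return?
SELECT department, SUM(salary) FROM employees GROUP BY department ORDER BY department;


Summing salary within each department:
  Engineering: 40000 + 120000 = 160000
  Finance: 80000 + 50000 = 130000
  HR: 100000 = 100000
  Legal: 40000 + 110000 + 80000 = 230000
  Sales: 80000 = 80000


5 groups:
Engineering, 160000
Finance, 130000
HR, 100000
Legal, 230000
Sales, 80000


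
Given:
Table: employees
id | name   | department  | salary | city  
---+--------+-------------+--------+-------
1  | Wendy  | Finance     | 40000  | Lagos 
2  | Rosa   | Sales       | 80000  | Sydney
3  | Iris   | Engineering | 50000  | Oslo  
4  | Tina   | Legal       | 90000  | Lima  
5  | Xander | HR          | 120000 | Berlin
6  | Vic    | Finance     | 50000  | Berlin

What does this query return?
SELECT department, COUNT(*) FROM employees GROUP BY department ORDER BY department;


Assigning each row to its department group:
  Wendy -> Finance
  Rosa -> Sales
  Iris -> Engineering
  Tina -> Legal
  Xander -> HR
  Vic -> Finance


5 groups:
Engineering, 1
Finance, 2
HR, 1
Legal, 1
Sales, 1


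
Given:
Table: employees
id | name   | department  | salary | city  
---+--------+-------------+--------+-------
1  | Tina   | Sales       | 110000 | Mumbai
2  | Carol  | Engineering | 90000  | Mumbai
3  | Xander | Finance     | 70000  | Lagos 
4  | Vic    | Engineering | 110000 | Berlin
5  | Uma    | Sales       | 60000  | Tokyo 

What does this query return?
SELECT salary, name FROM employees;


Projecting columns: salary, name

5 rows:
110000, Tina
90000, Carol
70000, Xander
110000, Vic
60000, Uma


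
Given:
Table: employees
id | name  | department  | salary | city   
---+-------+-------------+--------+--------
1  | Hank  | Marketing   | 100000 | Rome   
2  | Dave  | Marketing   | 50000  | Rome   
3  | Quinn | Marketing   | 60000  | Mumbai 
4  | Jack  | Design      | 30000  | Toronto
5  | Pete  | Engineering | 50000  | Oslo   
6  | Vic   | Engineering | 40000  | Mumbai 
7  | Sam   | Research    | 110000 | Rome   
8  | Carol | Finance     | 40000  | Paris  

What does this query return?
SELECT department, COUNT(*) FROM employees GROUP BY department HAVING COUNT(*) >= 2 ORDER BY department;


Groups with count >= 2:
  Engineering: 2 -> PASS
  Marketing: 3 -> PASS
  Design: 1 -> filtered out
  Finance: 1 -> filtered out
  Research: 1 -> filtered out


2 groups:
Engineering, 2
Marketing, 3


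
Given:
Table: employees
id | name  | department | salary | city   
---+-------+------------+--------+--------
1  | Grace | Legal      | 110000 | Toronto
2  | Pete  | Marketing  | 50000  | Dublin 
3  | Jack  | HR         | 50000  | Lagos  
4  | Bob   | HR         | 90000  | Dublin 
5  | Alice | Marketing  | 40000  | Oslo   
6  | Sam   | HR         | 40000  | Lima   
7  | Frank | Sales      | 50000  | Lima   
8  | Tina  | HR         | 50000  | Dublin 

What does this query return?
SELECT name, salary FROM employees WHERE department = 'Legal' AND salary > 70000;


Filtering: department = 'Legal' AND salary > 70000
Matching: 1 rows

1 rows:
Grace, 110000


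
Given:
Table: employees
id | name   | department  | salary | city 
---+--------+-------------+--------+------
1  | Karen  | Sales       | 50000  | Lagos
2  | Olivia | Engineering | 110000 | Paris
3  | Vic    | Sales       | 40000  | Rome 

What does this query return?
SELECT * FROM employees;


SELECT * returns all 3 rows with all columns

3 rows:
1, Karen, Sales, 50000, Lagos
2, Olivia, Engineering, 110000, Paris
3, Vic, Sales, 40000, Rome


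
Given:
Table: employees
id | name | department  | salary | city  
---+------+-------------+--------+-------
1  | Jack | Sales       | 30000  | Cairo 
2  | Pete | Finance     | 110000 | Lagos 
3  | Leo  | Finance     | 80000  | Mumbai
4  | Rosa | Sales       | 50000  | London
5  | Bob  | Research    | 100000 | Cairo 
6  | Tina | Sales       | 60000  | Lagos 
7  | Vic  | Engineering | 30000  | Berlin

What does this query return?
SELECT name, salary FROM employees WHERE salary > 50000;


Filtering: salary > 50000
Matching: 4 rows

4 rows:
Pete, 110000
Leo, 80000
Bob, 100000
Tina, 60000


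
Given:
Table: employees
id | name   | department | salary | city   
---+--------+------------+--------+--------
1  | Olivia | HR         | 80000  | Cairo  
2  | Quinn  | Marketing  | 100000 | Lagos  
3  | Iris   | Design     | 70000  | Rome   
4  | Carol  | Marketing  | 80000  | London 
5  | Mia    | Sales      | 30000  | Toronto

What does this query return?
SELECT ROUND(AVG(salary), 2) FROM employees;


SUM(salary) = 360000
COUNT = 5
ROUND(AVG, 2) = ROUND(360000 / 5, 2) = 72000.0

72000.0


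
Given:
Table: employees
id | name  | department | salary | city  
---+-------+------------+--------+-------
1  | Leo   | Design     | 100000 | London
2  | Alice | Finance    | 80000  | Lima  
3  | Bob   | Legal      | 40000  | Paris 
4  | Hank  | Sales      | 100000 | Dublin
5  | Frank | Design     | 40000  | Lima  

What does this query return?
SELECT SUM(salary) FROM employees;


SUM(salary) = 100000 + 80000 + 40000 + 100000 + 40000 = 360000

360000


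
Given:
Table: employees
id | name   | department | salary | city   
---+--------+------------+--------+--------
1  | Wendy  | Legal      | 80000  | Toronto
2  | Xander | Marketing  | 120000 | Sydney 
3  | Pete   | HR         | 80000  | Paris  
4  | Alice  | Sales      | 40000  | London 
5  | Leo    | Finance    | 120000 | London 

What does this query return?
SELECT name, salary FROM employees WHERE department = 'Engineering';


Filtering: department = 'Engineering'
Matching rows: 0

Empty result set (0 rows)


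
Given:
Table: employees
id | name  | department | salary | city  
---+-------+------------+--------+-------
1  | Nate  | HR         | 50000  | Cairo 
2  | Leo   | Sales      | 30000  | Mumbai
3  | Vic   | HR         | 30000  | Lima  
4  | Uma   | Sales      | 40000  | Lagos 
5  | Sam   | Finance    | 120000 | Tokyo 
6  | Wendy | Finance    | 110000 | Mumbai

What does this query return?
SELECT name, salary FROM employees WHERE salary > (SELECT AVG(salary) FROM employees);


Subquery: AVG(salary) = 63333.33
Filtering: salary > 63333.33
  Sam (120000) -> MATCH
  Wendy (110000) -> MATCH


2 rows:
Sam, 120000
Wendy, 110000
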